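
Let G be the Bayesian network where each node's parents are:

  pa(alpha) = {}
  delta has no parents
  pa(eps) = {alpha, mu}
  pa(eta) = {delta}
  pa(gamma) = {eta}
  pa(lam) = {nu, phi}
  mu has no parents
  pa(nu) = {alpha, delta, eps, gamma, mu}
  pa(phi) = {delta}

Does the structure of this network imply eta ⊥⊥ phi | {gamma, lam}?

4 paths connect eta and phi; each must be blocked for d-separation to hold:
Path 1: eta ← delta → nu → lam ← phi
  delta is a fork and delta is not conditioned on; nu is a chain and nu is not conditioned on; lam is a collider and lam is conditioned on, which opens it — no node blocks this path, so it is active.
Path 2: eta ← delta → phi
  delta is a fork and delta is not conditioned on — no node blocks this path, so it is active.
Path 3: eta → gamma → nu ← delta → phi
  gamma is a chain here and gamma is conditioned on, so the path is blocked at gamma.
Path 4: eta → gamma → nu → lam ← phi
  gamma is a chain here and gamma is conditioned on, so the path is blocked at gamma.
Because an active path exists, eta and phi are not d-separated.

No — eta and phi are not d-separated given {gamma, lam}.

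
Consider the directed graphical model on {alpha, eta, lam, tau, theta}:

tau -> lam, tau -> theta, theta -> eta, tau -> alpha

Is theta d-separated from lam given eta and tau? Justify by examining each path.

The only undirected path from theta to lam is:
Path 1: theta ← tau → lam
  tau is a fork here and tau is conditioned on, so the path is blocked at tau.
Every path is blocked, so theta and lam are d-separated given {eta, tau}.

Yes — theta and lam are d-separated given {eta, tau}.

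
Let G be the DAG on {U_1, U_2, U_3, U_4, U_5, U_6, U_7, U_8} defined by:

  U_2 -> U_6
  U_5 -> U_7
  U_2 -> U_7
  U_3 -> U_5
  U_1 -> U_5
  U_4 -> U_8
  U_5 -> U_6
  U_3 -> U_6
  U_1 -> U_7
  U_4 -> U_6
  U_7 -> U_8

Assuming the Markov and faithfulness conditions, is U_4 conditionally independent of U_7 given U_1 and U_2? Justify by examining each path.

Yes

We examine all 6 paths between U_4 and U_7:
  1. U_4 → U_6 ← U_5 ← U_1 → U_7 — U_6:collider[blocks]; U_5:chain[open]; U_1:fork[blocks] ⇒ blocked
  2. U_4 → U_6 ← U_5 → U_7 — U_6:collider[blocks]; U_5:fork[open] ⇒ blocked
  3. U_4 → U_6 ← U_3 → U_5 ← U_1 → U_7 — U_6:collider[blocks]; U_3:fork[open]; U_5:collider[blocks]; U_1:fork[blocks] ⇒ blocked
  4. U_4 → U_6 ← U_3 → U_5 → U_7 — U_6:collider[blocks]; U_3:fork[open]; U_5:chain[open] ⇒ blocked
  5. U_4 → U_6 ← U_2 → U_7 — U_6:collider[blocks]; U_2:fork[blocks] ⇒ blocked
  6. U_4 → U_8 ← U_7 — U_8:collider[blocks] ⇒ blocked
All paths are blocked; U_4 ⊥ U_7 | {U_1, U_2} holds.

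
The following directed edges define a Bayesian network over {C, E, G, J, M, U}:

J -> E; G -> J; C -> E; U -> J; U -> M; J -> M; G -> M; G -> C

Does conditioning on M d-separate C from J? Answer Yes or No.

Enumerating the 4 paths from C to J and testing each for blocking by {M}:
Path 1: C → E ← J
  E is a collider here and neither E nor any of its descendants is conditioned on, so the collider stays closed — the path is blocked at E.
Path 2: C ← G → J
  G is a fork and G is not conditioned on — no node blocks this path, so it is active.
Path 3: C ← G → M ← J
  G is a fork and G is not conditioned on; M is a collider and M is conditioned on, which opens it — no node blocks this path, so it is active.
Path 4: C ← G → M ← U → J
  G is a fork and G is not conditioned on; M is a collider and M is conditioned on, which opens it; U is a fork and U is not conditioned on — no node blocks this path, so it is active.
Since the path C ← G → J is active, C and J are not d-separated given {M}.

No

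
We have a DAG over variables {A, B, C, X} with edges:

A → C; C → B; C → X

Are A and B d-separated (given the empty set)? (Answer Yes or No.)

No

Only one path connects A and B:
Path 1: A → C → B
  C is a chain and C is not conditioned on — no node blocks this path, so it is active.
At least one path is unblocked, so d-separation fails.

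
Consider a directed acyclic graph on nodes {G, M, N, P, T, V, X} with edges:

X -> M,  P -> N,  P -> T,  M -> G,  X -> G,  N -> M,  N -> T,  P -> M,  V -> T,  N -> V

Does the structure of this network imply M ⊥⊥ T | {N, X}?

No

There are 6 undirected paths between M and T; checking each against the conditioning set {N, X}:
  1. M ← P → T — P:fork[open] ⇒ active
  2. M ← P → N → V → T — P:fork[open]; N:chain[blocks]; V:chain[open] ⇒ blocked
  3. M ← P → N → T — P:fork[open]; N:chain[blocks] ⇒ blocked
  4. M ← N → V → T — N:fork[blocks]; V:chain[open] ⇒ blocked
  5. M ← N → T — N:fork[blocks] ⇒ blocked
  6. M ← N ← P → T — N:chain[blocks]; P:fork[open] ⇒ blocked
At least one path is unblocked, so d-separation fails.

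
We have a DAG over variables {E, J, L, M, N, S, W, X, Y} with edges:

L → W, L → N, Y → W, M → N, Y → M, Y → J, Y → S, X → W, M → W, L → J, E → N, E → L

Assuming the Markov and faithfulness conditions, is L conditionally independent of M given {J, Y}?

There are 6 undirected paths between L and M; checking each against the conditioning set {J, Y}:
Path 1: L → W ← M
  W is a collider here and neither W nor any of its descendants is conditioned on, so the collider stays closed — the path is blocked at W.
Path 2: L → W ← Y → M
  W is a collider here and neither W nor any of its descendants is conditioned on, so the collider stays closed — the path is blocked at W.
Path 3: L ← E → N ← M
  N is a collider here and neither N nor any of its descendants is conditioned on, so the collider stays closed — the path is blocked at N.
Path 4: L → J ← Y → W ← M
  Y is a fork here and Y is conditioned on, so the path is blocked at Y.
Path 5: L → J ← Y → M
  Y is a fork here and Y is conditioned on, so the path is blocked at Y.
Path 6: L → N ← M
  N is a collider here and neither N nor any of its descendants is conditioned on, so the collider stays closed — the path is blocked at N.
Every path is blocked, so L and M are d-separated given {J, Y}.

Yes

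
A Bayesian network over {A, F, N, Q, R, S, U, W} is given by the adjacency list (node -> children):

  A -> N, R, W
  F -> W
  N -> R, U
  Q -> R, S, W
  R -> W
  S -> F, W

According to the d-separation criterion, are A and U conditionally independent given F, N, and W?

Yes — A and U are d-separated given {F, N, W}.

There are 6 undirected paths between A and U; checking each against the conditioning set {F, N, W}:
Path 1: A → R ← N → U
  N is a fork here and N is conditioned on, so the path is blocked at N.
Path 2: A → W ← S ← Q → R ← N → U
  N is a fork here and N is conditioned on, so the path is blocked at N.
Path 3: A → W ← R ← N → U
  N is a fork here and N is conditioned on, so the path is blocked at N.
Path 4: A → W ← Q → R ← N → U
  N is a fork here and N is conditioned on, so the path is blocked at N.
Path 5: A → W ← F ← S ← Q → R ← N → U
  F is a chain here and F is conditioned on, so the path is blocked at F.
Path 6: A → N → U
  N is a chain here and N is conditioned on, so the path is blocked at N.
All paths are blocked; A ⊥ U | {F, N, W} holds.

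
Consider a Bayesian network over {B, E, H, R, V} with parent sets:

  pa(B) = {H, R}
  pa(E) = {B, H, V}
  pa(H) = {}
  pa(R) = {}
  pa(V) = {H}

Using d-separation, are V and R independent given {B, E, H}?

Yes

We examine all 4 paths between V and R:
  1. V → E ← B ← R — E:collider[open]; B:chain[blocks] ⇒ blocked
  2. V → E ← H → B ← R — E:collider[open]; H:fork[blocks]; B:collider[open] ⇒ blocked
  3. V ← H → B ← R — H:fork[blocks]; B:collider[open] ⇒ blocked
  4. V ← H → E ← B ← R — H:fork[blocks]; E:collider[open]; B:chain[blocks] ⇒ blocked
Since every path is blocked, d-separation holds.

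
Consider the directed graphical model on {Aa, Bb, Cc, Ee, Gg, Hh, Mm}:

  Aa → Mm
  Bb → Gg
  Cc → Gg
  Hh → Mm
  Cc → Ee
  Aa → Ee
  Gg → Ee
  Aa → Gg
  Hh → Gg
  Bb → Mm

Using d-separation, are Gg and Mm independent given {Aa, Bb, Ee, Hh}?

Yes

We examine all 5 paths between Gg and Mm:
Path 1: Gg ← Cc → Ee ← Aa → Mm
  Aa is a fork here and Aa is conditioned on, so the path is blocked at Aa.
Path 2: Gg → Ee ← Aa → Mm
  Aa is a fork here and Aa is conditioned on, so the path is blocked at Aa.
Path 3: Gg ← Hh → Mm
  Hh is a fork here and Hh is conditioned on, so the path is blocked at Hh.
Path 4: Gg ← Aa → Mm
  Aa is a fork here and Aa is conditioned on, so the path is blocked at Aa.
Path 5: Gg ← Bb → Mm
  Bb is a fork here and Bb is conditioned on, so the path is blocked at Bb.
All paths are blocked; Gg ⊥ Mm | {Aa, Bb, Ee, Hh} holds.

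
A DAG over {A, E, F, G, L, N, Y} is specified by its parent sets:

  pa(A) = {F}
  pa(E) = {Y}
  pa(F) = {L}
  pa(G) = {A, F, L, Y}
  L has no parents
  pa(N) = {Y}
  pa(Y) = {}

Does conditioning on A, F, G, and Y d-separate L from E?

There are 3 undirected paths between L and E; checking each against the conditioning set {A, F, G, Y}:
Path 1: L → F → G ← Y → E
  F is a chain here and F is conditioned on, so the path is blocked at F.
Path 2: L → F → A → G ← Y → E
  F is a chain here and F is conditioned on, so the path is blocked at F.
Path 3: L → G ← Y → E
  Y is a fork here and Y is conditioned on, so the path is blocked at Y.
All paths are blocked; L ⊥ E | {A, F, G, Y} holds.

Yes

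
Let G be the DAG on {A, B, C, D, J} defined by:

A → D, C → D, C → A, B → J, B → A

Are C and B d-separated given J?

2 paths connect C and B; each must be blocked for d-separation to hold:
  1. C → A ← B — A:collider[blocks] ⇒ blocked
  2. C → D ← A ← B — D:collider[blocks]; A:chain[open] ⇒ blocked
All paths are blocked; C ⊥ B | {J} holds.

Yes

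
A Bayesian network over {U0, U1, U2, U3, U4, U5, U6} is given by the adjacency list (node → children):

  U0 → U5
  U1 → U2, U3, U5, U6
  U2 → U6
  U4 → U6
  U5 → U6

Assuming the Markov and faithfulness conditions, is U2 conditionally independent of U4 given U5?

Yes

We examine all 3 paths between U2 and U4:
  1. U2 → U6 ← U4 — U6:collider[blocks] ⇒ blocked
  2. U2 ← U1 → U5 → U6 ← U4 — U1:fork[open]; U5:chain[blocks]; U6:collider[blocks] ⇒ blocked
  3. U2 ← U1 → U6 ← U4 — U1:fork[open]; U6:collider[blocks] ⇒ blocked
All paths are blocked; U2 ⊥ U4 | {U5} holds.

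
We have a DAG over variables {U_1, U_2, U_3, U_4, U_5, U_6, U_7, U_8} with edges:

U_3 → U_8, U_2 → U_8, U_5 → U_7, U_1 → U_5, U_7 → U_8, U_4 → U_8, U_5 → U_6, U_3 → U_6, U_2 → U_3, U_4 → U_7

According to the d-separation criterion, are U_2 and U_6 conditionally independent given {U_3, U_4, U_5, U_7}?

Yes — U_2 and U_6 are d-separated given {U_3, U_4, U_5, U_7}.

Enumerating the 6 paths from U_2 to U_6 and testing each for blocking by {U_3, U_4, U_5, U_7}:
Path 1: U_2 → U_3 → U_6
  U_3 is a chain here and U_3 is conditioned on, so the path is blocked at U_3.
Path 2: U_2 → U_3 → U_8 ← U_7 ← U_5 → U_6
  U_3 is a chain here and U_3 is conditioned on, so the path is blocked at U_3.
Path 3: U_2 → U_3 → U_8 ← U_4 → U_7 ← U_5 → U_6
  U_3 is a chain here and U_3 is conditioned on, so the path is blocked at U_3.
Path 4: U_2 → U_8 ← U_3 → U_6
  U_8 is a collider here and neither U_8 nor any of its descendants is conditioned on, so the collider stays closed — the path is blocked at U_8.
Path 5: U_2 → U_8 ← U_7 ← U_5 → U_6
  U_8 is a collider here and neither U_8 nor any of its descendants is conditioned on, so the collider stays closed — the path is blocked at U_8.
Path 6: U_2 → U_8 ← U_4 → U_7 ← U_5 → U_6
  U_8 is a collider here and neither U_8 nor any of its descendants is conditioned on, so the collider stays closed — the path is blocked at U_8.
All paths are blocked; U_2 ⊥ U_6 | {U_3, U_4, U_5, U_7} holds.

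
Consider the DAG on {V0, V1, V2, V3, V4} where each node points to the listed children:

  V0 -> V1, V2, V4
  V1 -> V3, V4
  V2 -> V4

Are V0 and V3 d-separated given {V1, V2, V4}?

Yes

We examine all 3 paths between V0 and V3:
  1. V0 → V1 → V3 — V1:chain[blocks] ⇒ blocked
  2. V0 → V4 ← V1 → V3 — V4:collider[open]; V1:fork[blocks] ⇒ blocked
  3. V0 → V2 → V4 ← V1 → V3 — V2:chain[blocks]; V4:collider[open]; V1:fork[blocks] ⇒ blocked
All paths are blocked; V0 ⊥ V3 | {V1, V2, V4} holds.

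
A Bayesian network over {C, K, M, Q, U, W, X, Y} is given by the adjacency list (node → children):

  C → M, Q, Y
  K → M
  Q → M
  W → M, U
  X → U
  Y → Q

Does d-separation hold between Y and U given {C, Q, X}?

Enumerating the 4 paths from Y to U and testing each for blocking by {C, Q, X}:
Path 1: Y → Q → M ← W → U
  Q is a chain here and Q is conditioned on, so the path is blocked at Q.
Path 2: Y → Q ← C → M ← W → U
  C is a fork here and C is conditioned on, so the path is blocked at C.
Path 3: Y ← C → M ← W → U
  C is a fork here and C is conditioned on, so the path is blocked at C.
Path 4: Y ← C → Q → M ← W → U
  C is a fork here and C is conditioned on, so the path is blocked at C.
Every path is blocked, so Y and U are d-separated given {C, Q, X}.

Yes — Y and U are d-separated given {C, Q, X}.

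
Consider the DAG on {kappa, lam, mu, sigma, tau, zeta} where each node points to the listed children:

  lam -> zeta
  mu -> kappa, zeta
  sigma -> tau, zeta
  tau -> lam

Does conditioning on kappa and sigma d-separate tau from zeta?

We examine all 2 paths between tau and zeta:
Path 1: tau → lam → zeta
  lam is a chain and lam is not conditioned on — no node blocks this path, so it is active.
Path 2: tau ← sigma → zeta
  sigma is a fork here and sigma is conditioned on, so the path is blocked at sigma.
At least one path is unblocked, so d-separation fails.

No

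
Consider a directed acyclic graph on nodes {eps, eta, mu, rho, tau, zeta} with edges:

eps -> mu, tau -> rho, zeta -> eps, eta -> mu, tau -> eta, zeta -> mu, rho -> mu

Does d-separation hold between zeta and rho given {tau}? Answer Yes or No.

There are 4 undirected paths between zeta and rho; checking each against the conditioning set {tau}:
Path 1: zeta → eps → mu ← rho
  mu is a collider here and neither mu nor any of its descendants is conditioned on, so the collider stays closed — the path is blocked at mu.
Path 2: zeta → eps → mu ← eta ← tau → rho
  mu is a collider here and neither mu nor any of its descendants is conditioned on, so the collider stays closed — the path is blocked at mu.
Path 3: zeta → mu ← rho
  mu is a collider here and neither mu nor any of its descendants is conditioned on, so the collider stays closed — the path is blocked at mu.
Path 4: zeta → mu ← eta ← tau → rho
  mu is a collider here and neither mu nor any of its descendants is conditioned on, so the collider stays closed — the path is blocked at mu.
Every path is blocked, so zeta and rho are d-separated given {tau}.

Yes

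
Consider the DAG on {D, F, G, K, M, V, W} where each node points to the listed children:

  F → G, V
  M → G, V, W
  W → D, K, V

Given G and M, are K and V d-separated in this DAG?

No

Enumerating the 3 paths from K to V and testing each for blocking by {G, M}:
Path 1: K ← W → V
  W is a fork and W is not conditioned on — no node blocks this path, so it is active.
Path 2: K ← W ← M → G ← F → V
  M is a fork here and M is conditioned on, so the path is blocked at M.
Path 3: K ← W ← M → V
  M is a fork here and M is conditioned on, so the path is blocked at M.
Because an active path exists, K and V are not d-separated.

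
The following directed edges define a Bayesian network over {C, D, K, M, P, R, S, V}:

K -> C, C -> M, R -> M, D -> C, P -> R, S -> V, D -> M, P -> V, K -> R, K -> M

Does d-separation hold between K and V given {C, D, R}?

No

There are 4 undirected paths between K and V; checking each against the conditioning set {C, D, R}:
Path 1: K → M ← R ← P → V
  M is a collider here and neither M nor any of its descendants is conditioned on, so the collider stays closed — the path is blocked at M.
Path 2: K → R ← P → V
  R is a collider and R is conditioned on, which opens it; P is a fork and P is not conditioned on — no node blocks this path, so it is active.
Path 3: K → C ← D → M ← R ← P → V
  D is a fork here and D is conditioned on, so the path is blocked at D.
Path 4: K → C → M ← R ← P → V
  C is a chain here and C is conditioned on, so the path is blocked at C.
At least one path is unblocked, so d-separation fails.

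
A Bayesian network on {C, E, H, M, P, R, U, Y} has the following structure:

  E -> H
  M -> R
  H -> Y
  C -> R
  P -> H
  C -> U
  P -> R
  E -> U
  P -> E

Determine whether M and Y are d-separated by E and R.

We examine all 4 paths between M and Y:
  1. M → R ← P → E → H → Y — R:collider[open]; P:fork[open]; E:chain[blocks]; H:chain[open] ⇒ blocked
  2. M → R ← P → H → Y — R:collider[open]; P:fork[open]; H:chain[open] ⇒ active
  3. M → R ← C → U ← E ← P → H → Y — R:collider[open]; C:fork[open]; U:collider[blocks]; E:chain[blocks]; P:fork[open]; H:chain[open] ⇒ blocked
  4. M → R ← C → U ← E → H → Y — R:collider[open]; C:fork[open]; U:collider[blocks]; E:fork[blocks]; H:chain[open] ⇒ blocked
At least one path is unblocked, so d-separation fails.

No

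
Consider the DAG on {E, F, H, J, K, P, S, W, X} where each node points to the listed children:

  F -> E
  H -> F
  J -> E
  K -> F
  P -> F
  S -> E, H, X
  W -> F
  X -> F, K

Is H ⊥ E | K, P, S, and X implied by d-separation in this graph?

No

There are 6 undirected paths between H and E; checking each against the conditioning set {K, P, S, X}:
  1. H ← S → E — S:fork[blocks] ⇒ blocked
  2. H ← S → X → F → E — S:fork[blocks]; X:chain[blocks]; F:chain[open] ⇒ blocked
  3. H ← S → X → K → F → E — S:fork[blocks]; X:chain[blocks]; K:chain[blocks]; F:chain[open] ⇒ blocked
  4. H → F → E — F:chain[open] ⇒ active
  5. H → F ← K ← X ← S → E — F:collider[blocks]; K:chain[blocks]; X:chain[blocks]; S:fork[blocks] ⇒ blocked
  6. H → F ← X ← S → E — F:collider[blocks]; X:chain[blocks]; S:fork[blocks] ⇒ blocked
Since the path H → F → E is active, H and E are not d-separated given {K, P, S, X}.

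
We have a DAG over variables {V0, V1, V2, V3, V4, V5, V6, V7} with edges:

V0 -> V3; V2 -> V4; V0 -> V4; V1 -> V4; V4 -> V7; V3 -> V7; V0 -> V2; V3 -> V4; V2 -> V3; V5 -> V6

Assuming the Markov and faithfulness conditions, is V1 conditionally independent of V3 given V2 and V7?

No

6 paths connect V1 and V3; each must be blocked for d-separation to hold:
Path 1: V1 → V4 → V7 ← V3
  V4 is a chain and V4 is not conditioned on; V7 is a collider and V7 is conditioned on, which opens it — no node blocks this path, so it is active.
Path 2: V1 → V4 ← V2 ← V0 → V3
  V2 is a chain here and V2 is conditioned on, so the path is blocked at V2.
Path 3: V1 → V4 ← V2 → V3
  V2 is a fork here and V2 is conditioned on, so the path is blocked at V2.
Path 4: V1 → V4 ← V0 → V2 → V3
  V2 is a chain here and V2 is conditioned on, so the path is blocked at V2.
Path 5: V1 → V4 ← V0 → V3
  V4 is a collider and its descendant V7 is conditioned on, which opens it; V0 is a fork and V0 is not conditioned on — no node blocks this path, so it is active.
Path 6: V1 → V4 ← V3
  V4 is a collider and its descendant V7 is conditioned on, which opens it — no node blocks this path, so it is active.
Because an active path exists, V1 and V3 are not d-separated.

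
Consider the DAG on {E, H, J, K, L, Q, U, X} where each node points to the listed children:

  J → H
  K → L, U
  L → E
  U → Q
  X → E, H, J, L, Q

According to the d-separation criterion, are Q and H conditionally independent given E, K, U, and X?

Enumerating the 6 paths from Q to H and testing each for blocking by {E, K, U, X}:
Path 1: Q ← X → J → H
  X is a fork here and X is conditioned on, so the path is blocked at X.
Path 2: Q ← X → H
  X is a fork here and X is conditioned on, so the path is blocked at X.
Path 3: Q ← U ← K → L → E ← X → J → H
  U is a chain here and U is conditioned on, so the path is blocked at U.
Path 4: Q ← U ← K → L → E ← X → H
  U is a chain here and U is conditioned on, so the path is blocked at U.
Path 5: Q ← U ← K → L ← X → J → H
  U is a chain here and U is conditioned on, so the path is blocked at U.
Path 6: Q ← U ← K → L ← X → H
  U is a chain here and U is conditioned on, so the path is blocked at U.
All paths are blocked; Q ⊥ H | {E, K, U, X} holds.

Yes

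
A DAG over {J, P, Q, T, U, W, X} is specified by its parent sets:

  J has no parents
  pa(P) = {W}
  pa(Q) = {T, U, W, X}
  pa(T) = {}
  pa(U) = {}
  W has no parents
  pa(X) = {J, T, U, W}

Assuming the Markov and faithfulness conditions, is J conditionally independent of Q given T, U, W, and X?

Yes — J and Q are d-separated given {T, U, W, X}.

There are 4 undirected paths between J and Q; checking each against the conditioning set {T, U, W, X}:
Path 1: J → X ← T → Q
  T is a fork here and T is conditioned on, so the path is blocked at T.
Path 2: J → X → Q
  X is a chain here and X is conditioned on, so the path is blocked at X.
Path 3: J → X ← W → Q
  W is a fork here and W is conditioned on, so the path is blocked at W.
Path 4: J → X ← U → Q
  U is a fork here and U is conditioned on, so the path is blocked at U.
Since every path is blocked, d-separation holds.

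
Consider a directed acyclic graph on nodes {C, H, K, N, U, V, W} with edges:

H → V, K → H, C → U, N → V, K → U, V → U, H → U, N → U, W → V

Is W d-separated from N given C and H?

Yes

Enumerating the 4 paths from W to N and testing each for blocking by {C, H}:
Path 1: W → V → U ← N
  U is a collider here and neither U nor any of its descendants is conditioned on, so the collider stays closed — the path is blocked at U.
Path 2: W → V ← N
  V is a collider here and neither V nor any of its descendants is conditioned on, so the collider stays closed — the path is blocked at V.
Path 3: W → V ← H → U ← N
  V is a collider here and neither V nor any of its descendants is conditioned on, so the collider stays closed — the path is blocked at V.
Path 4: W → V ← H ← K → U ← N
  V is a collider here and neither V nor any of its descendants is conditioned on, so the collider stays closed — the path is blocked at V.
All paths are blocked; W ⊥ N | {C, H} holds.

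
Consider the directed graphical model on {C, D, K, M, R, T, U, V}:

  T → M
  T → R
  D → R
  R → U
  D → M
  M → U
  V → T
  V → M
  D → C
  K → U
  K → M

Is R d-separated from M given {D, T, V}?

5 paths connect R and M; each must be blocked for d-separation to hold:
Path 1: R ← D → M
  D is a fork here and D is conditioned on, so the path is blocked at D.
Path 2: R ← T ← V → M
  T is a chain here and T is conditioned on, so the path is blocked at T.
Path 3: R ← T → M
  T is a fork here and T is conditioned on, so the path is blocked at T.
Path 4: R → U ← K → M
  U is a collider here and neither U nor any of its descendants is conditioned on, so the collider stays closed — the path is blocked at U.
Path 5: R → U ← M
  U is a collider here and neither U nor any of its descendants is conditioned on, so the collider stays closed — the path is blocked at U.
All paths are blocked; R ⊥ M | {D, T, V} holds.

Yes — R and M are d-separated given {D, T, V}.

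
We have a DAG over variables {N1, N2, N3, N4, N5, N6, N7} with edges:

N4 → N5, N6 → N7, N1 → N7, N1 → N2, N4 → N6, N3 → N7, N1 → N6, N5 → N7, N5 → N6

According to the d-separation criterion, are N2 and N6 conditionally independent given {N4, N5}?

No

Enumerating the 4 paths from N2 to N6 and testing each for blocking by {N4, N5}:
  1. N2 ← N1 → N7 ← N5 → N6 — N1:fork[open]; N7:collider[blocks]; N5:fork[blocks] ⇒ blocked
  2. N2 ← N1 → N7 ← N5 ← N4 → N6 — N1:fork[open]; N7:collider[blocks]; N5:chain[blocks]; N4:fork[blocks] ⇒ blocked
  3. N2 ← N1 → N7 ← N6 — N1:fork[open]; N7:collider[blocks] ⇒ blocked
  4. N2 ← N1 → N6 — N1:fork[open] ⇒ active
Because an active path exists, N2 and N6 are not d-separated.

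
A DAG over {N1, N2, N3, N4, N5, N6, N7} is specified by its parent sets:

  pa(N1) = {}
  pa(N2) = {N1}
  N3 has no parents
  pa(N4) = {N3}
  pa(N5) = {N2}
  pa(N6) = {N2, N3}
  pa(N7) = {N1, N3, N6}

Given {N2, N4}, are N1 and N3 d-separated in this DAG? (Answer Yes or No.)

Yes

4 paths connect N1 and N3; each must be blocked for d-separation to hold:
Path 1: N1 → N7 ← N3
  N7 is a collider here and neither N7 nor any of its descendants is conditioned on, so the collider stays closed — the path is blocked at N7.
Path 2: N1 → N7 ← N6 ← N3
  N7 is a collider here and neither N7 nor any of its descendants is conditioned on, so the collider stays closed — the path is blocked at N7.
Path 3: N1 → N2 → N6 ← N3
  N2 is a chain here and N2 is conditioned on, so the path is blocked at N2.
Path 4: N1 → N2 → N6 → N7 ← N3
  N2 is a chain here and N2 is conditioned on, so the path is blocked at N2.
All paths are blocked; N1 ⊥ N3 | {N2, N4} holds.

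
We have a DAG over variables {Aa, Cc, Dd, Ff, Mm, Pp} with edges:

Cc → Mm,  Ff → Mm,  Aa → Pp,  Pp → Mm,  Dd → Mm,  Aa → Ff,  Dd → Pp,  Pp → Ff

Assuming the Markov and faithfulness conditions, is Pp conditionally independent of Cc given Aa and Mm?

No

Enumerating the 4 paths from Pp to Cc and testing each for blocking by {Aa, Mm}:
  1. Pp ← Dd → Mm ← Cc — Dd:fork[open]; Mm:collider[open] ⇒ active
  2. Pp → Ff → Mm ← Cc — Ff:chain[open]; Mm:collider[open] ⇒ active
  3. Pp ← Aa → Ff → Mm ← Cc — Aa:fork[blocks]; Ff:chain[open]; Mm:collider[open] ⇒ blocked
  4. Pp → Mm ← Cc — Mm:collider[open] ⇒ active
Because an active path exists, Pp and Cc are not d-separated.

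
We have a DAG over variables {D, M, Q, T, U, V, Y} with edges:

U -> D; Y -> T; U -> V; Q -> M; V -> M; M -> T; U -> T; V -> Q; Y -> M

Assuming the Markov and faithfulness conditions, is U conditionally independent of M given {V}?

We examine all 4 paths between U and M:
Path 1: U → T ← M
  T is a collider here and neither T nor any of its descendants is conditioned on, so the collider stays closed — the path is blocked at T.
Path 2: U → T ← Y → M
  T is a collider here and neither T nor any of its descendants is conditioned on, so the collider stays closed — the path is blocked at T.
Path 3: U → V → M
  V is a chain here and V is conditioned on, so the path is blocked at V.
Path 4: U → V → Q → M
  V is a chain here and V is conditioned on, so the path is blocked at V.
Every path is blocked, so U and M are d-separated given {V}.

Yes — U and M are d-separated given {V}.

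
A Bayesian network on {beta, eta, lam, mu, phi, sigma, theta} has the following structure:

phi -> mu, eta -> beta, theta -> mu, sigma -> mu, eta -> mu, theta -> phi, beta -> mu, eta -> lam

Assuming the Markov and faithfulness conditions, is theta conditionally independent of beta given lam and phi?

Yes

Enumerating the 4 paths from theta to beta and testing each for blocking by {lam, phi}:
Path 1: theta → phi → mu ← beta
  phi is a chain here and phi is conditioned on, so the path is blocked at phi.
Path 2: theta → phi → mu ← eta → beta
  phi is a chain here and phi is conditioned on, so the path is blocked at phi.
Path 3: theta → mu ← beta
  mu is a collider here and neither mu nor any of its descendants is conditioned on, so the collider stays closed — the path is blocked at mu.
Path 4: theta → mu ← eta → beta
  mu is a collider here and neither mu nor any of its descendants is conditioned on, so the collider stays closed — the path is blocked at mu.
All paths are blocked; theta ⊥ beta | {lam, phi} holds.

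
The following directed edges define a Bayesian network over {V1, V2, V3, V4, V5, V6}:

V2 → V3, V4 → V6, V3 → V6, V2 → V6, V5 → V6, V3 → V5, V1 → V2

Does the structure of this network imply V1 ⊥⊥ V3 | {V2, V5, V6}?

There are 3 undirected paths between V1 and V3; checking each against the conditioning set {V2, V5, V6}:
Path 1: V1 → V2 → V6 ← V5 ← V3
  V2 is a chain here and V2 is conditioned on, so the path is blocked at V2.
Path 2: V1 → V2 → V6 ← V3
  V2 is a chain here and V2 is conditioned on, so the path is blocked at V2.
Path 3: V1 → V2 → V3
  V2 is a chain here and V2 is conditioned on, so the path is blocked at V2.
Since every path is blocked, d-separation holds.

Yes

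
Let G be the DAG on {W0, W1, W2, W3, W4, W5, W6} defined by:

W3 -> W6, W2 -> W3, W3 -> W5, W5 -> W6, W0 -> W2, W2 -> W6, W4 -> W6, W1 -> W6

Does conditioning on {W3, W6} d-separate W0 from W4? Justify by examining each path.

No

We examine all 3 paths between W0 and W4:
Path 1: W0 → W2 → W6 ← W4
  W2 is a chain and W2 is not conditioned on; W6 is a collider and W6 is conditioned on, which opens it — no node blocks this path, so it is active.
Path 2: W0 → W2 → W3 → W6 ← W4
  W3 is a chain here and W3 is conditioned on, so the path is blocked at W3.
Path 3: W0 → W2 → W3 → W5 → W6 ← W4
  W3 is a chain here and W3 is conditioned on, so the path is blocked at W3.
Since the path W0 → W2 → W6 ← W4 is active, W0 and W4 are not d-separated given {W3, W6}.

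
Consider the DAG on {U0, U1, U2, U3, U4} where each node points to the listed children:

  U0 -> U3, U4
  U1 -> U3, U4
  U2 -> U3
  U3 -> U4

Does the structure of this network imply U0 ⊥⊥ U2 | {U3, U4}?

No — U0 and U2 are not d-separated given {U3, U4}.

There are 3 undirected paths between U0 and U2; checking each against the conditioning set {U3, U4}:
Path 1: U0 → U3 ← U2
  U3 is a collider and U3 is conditioned on, which opens it — no node blocks this path, so it is active.
Path 2: U0 → U4 ← U3 ← U2
  U3 is a chain here and U3 is conditioned on, so the path is blocked at U3.
Path 3: U0 → U4 ← U1 → U3 ← U2
  U4 is a collider and U4 is conditioned on, which opens it; U1 is a fork and U1 is not conditioned on; U3 is a collider and U3 is conditioned on, which opens it — no node blocks this path, so it is active.
Because an active path exists, U0 and U2 are not d-separated.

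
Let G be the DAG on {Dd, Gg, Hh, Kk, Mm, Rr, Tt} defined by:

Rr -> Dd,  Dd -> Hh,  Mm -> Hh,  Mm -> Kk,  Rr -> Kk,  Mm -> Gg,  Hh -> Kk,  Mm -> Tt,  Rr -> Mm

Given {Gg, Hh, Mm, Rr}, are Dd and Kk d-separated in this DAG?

Yes

Enumerating the 6 paths from Dd to Kk and testing each for blocking by {Gg, Hh, Mm, Rr}:
Path 1: Dd → Hh → Kk
  Hh is a chain here and Hh is conditioned on, so the path is blocked at Hh.
Path 2: Dd → Hh ← Mm → Kk
  Mm is a fork here and Mm is conditioned on, so the path is blocked at Mm.
Path 3: Dd → Hh ← Mm ← Rr → Kk
  Mm is a chain here and Mm is conditioned on, so the path is blocked at Mm.
Path 4: Dd ← Rr → Kk
  Rr is a fork here and Rr is conditioned on, so the path is blocked at Rr.
Path 5: Dd ← Rr → Mm → Kk
  Rr is a fork here and Rr is conditioned on, so the path is blocked at Rr.
Path 6: Dd ← Rr → Mm → Hh → Kk
  Rr is a fork here and Rr is conditioned on, so the path is blocked at Rr.
Since every path is blocked, d-separation holds.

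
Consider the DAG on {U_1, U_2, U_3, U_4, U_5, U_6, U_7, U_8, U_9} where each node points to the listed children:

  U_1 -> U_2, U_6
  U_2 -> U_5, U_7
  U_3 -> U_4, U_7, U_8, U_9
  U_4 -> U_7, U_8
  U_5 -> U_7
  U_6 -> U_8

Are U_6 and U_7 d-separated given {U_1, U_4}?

Yes

6 paths connect U_6 and U_7; each must be blocked for d-separation to hold:
Path 1: U_6 → U_8 ← U_4 ← U_3 → U_7
  U_8 is a collider here and neither U_8 nor any of its descendants is conditioned on, so the collider stays closed — the path is blocked at U_8.
Path 2: U_6 → U_8 ← U_4 → U_7
  U_8 is a collider here and neither U_8 nor any of its descendants is conditioned on, so the collider stays closed — the path is blocked at U_8.
Path 3: U_6 → U_8 ← U_3 → U_4 → U_7
  U_8 is a collider here and neither U_8 nor any of its descendants is conditioned on, so the collider stays closed — the path is blocked at U_8.
Path 4: U_6 → U_8 ← U_3 → U_7
  U_8 is a collider here and neither U_8 nor any of its descendants is conditioned on, so the collider stays closed — the path is blocked at U_8.
Path 5: U_6 ← U_1 → U_2 → U_5 → U_7
  U_1 is a fork here and U_1 is conditioned on, so the path is blocked at U_1.
Path 6: U_6 ← U_1 → U_2 → U_7
  U_1 is a fork here and U_1 is conditioned on, so the path is blocked at U_1.
Every path is blocked, so U_6 and U_7 are d-separated given {U_1, U_4}.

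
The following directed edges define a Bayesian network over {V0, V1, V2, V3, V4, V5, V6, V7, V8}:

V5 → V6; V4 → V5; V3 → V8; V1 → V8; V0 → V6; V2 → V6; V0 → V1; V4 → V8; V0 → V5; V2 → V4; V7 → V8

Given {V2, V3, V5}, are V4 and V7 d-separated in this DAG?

Yes

Enumerating the 5 paths from V4 to V7 and testing each for blocking by {V2, V3, V5}:
Path 1: V4 → V8 ← V7
  V8 is a collider here and neither V8 nor any of its descendants is conditioned on, so the collider stays closed — the path is blocked at V8.
Path 2: V4 → V5 → V6 ← V0 → V1 → V8 ← V7
  V5 is a chain here and V5 is conditioned on, so the path is blocked at V5.
Path 3: V4 → V5 ← V0 → V1 → V8 ← V7
  V8 is a collider here and neither V8 nor any of its descendants is conditioned on, so the collider stays closed — the path is blocked at V8.
Path 4: V4 ← V2 → V6 ← V0 → V1 → V8 ← V7
  V2 is a fork here and V2 is conditioned on, so the path is blocked at V2.
Path 5: V4 ← V2 → V6 ← V5 ← V0 → V1 → V8 ← V7
  V2 is a fork here and V2 is conditioned on, so the path is blocked at V2.
Every path is blocked, so V4 and V7 are d-separated given {V2, V3, V5}.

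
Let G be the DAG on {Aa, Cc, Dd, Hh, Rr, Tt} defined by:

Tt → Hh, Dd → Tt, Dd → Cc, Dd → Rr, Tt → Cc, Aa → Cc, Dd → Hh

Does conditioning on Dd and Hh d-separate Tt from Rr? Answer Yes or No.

Enumerating the 3 paths from Tt to Rr and testing each for blocking by {Dd, Hh}:
  1. Tt → Cc ← Dd → Rr — Cc:collider[blocks]; Dd:fork[blocks] ⇒ blocked
  2. Tt ← Dd → Rr — Dd:fork[blocks] ⇒ blocked
  3. Tt → Hh ← Dd → Rr — Hh:collider[open]; Dd:fork[blocks] ⇒ blocked
All paths are blocked; Tt ⊥ Rr | {Dd, Hh} holds.

Yes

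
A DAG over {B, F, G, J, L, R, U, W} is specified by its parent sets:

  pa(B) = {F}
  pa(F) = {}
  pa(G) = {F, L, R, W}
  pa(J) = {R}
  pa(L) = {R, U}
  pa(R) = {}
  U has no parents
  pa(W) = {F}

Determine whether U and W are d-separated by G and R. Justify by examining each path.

No

We examine all 4 paths between U and W:
Path 1: U → L ← R → G ← W
  R is a fork here and R is conditioned on, so the path is blocked at R.
Path 2: U → L ← R → G ← F → W
  R is a fork here and R is conditioned on, so the path is blocked at R.
Path 3: U → L → G ← W
  L is a chain and L is not conditioned on; G is a collider and G is conditioned on, which opens it — no node blocks this path, so it is active.
Path 4: U → L → G ← F → W
  L is a chain and L is not conditioned on; G is a collider and G is conditioned on, which opens it; F is a fork and F is not conditioned on — no node blocks this path, so it is active.
Because an active path exists, U and W are not d-separated.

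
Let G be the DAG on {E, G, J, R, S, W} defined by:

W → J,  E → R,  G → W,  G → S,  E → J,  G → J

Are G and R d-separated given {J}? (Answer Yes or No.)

There are 2 undirected paths between G and R; checking each against the conditioning set {J}:
Path 1: G → W → J ← E → R
  W is a chain and W is not conditioned on; J is a collider and J is conditioned on, which opens it; E is a fork and E is not conditioned on — no node blocks this path, so it is active.
Path 2: G → J ← E → R
  J is a collider and J is conditioned on, which opens it; E is a fork and E is not conditioned on — no node blocks this path, so it is active.
At least one path is unblocked, so d-separation fails.

No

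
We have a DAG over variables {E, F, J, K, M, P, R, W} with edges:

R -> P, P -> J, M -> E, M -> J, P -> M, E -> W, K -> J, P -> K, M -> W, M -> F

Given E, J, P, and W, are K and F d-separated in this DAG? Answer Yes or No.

4 paths connect K and F; each must be blocked for d-separation to hold:
Path 1: K ← P → M → F
  P is a fork here and P is conditioned on, so the path is blocked at P.
Path 2: K ← P → J ← M → F
  P is a fork here and P is conditioned on, so the path is blocked at P.
Path 3: K → J ← P → M → F
  P is a fork here and P is conditioned on, so the path is blocked at P.
Path 4: K → J ← M → F
  J is a collider and J is conditioned on, which opens it; M is a fork and M is not conditioned on — no node blocks this path, so it is active.
Because an active path exists, K and F are not d-separated.

No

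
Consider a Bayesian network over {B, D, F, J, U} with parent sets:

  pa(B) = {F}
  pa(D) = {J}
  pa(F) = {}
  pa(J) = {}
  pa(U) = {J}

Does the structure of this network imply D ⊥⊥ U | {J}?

The only undirected path from D to U is:
  1. D ← J → U — J:fork[blocks] ⇒ blocked
Since every path is blocked, d-separation holds.

Yes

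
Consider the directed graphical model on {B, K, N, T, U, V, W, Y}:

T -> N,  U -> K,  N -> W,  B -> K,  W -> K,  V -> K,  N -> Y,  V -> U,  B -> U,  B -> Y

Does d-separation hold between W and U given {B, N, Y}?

Yes — W and U are d-separated given {B, N, Y}.

We examine all 6 paths between W and U:
Path 1: W ← N → Y ← B → K ← V → U
  N is a fork here and N is conditioned on, so the path is blocked at N.
Path 2: W ← N → Y ← B → K ← U
  N is a fork here and N is conditioned on, so the path is blocked at N.
Path 3: W ← N → Y ← B → U
  N is a fork here and N is conditioned on, so the path is blocked at N.
Path 4: W → K ← B → U
  K is a collider here and neither K nor any of its descendants is conditioned on, so the collider stays closed — the path is blocked at K.
Path 5: W → K ← V → U
  K is a collider here and neither K nor any of its descendants is conditioned on, so the collider stays closed — the path is blocked at K.
Path 6: W → K ← U
  K is a collider here and neither K nor any of its descendants is conditioned on, so the collider stays closed — the path is blocked at K.
Every path is blocked, so W and U are d-separated given {B, N, Y}.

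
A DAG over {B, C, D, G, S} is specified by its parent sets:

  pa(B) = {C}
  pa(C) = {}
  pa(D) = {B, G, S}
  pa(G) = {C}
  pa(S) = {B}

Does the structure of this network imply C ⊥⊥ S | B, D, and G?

There are 4 undirected paths between C and S; checking each against the conditioning set {B, D, G}:
Path 1: C → B → D ← S
  B is a chain here and B is conditioned on, so the path is blocked at B.
Path 2: C → B → S
  B is a chain here and B is conditioned on, so the path is blocked at B.
Path 3: C → G → D ← B → S
  G is a chain here and G is conditioned on, so the path is blocked at G.
Path 4: C → G → D ← S
  G is a chain here and G is conditioned on, so the path is blocked at G.
All paths are blocked; C ⊥ S | {B, D, G} holds.

Yes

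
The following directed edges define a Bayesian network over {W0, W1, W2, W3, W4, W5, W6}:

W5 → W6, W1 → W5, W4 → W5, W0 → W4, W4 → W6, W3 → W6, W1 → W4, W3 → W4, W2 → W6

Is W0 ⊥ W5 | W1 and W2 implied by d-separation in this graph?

4 paths connect W0 and W5; each must be blocked for d-separation to hold:
Path 1: W0 → W4 → W5
  W4 is a chain and W4 is not conditioned on — no node blocks this path, so it is active.
Path 2: W0 → W4 ← W3 → W6 ← W5
  W4 is a collider here and neither W4 nor any of its descendants is conditioned on, so the collider stays closed — the path is blocked at W4.
Path 3: W0 → W4 → W6 ← W5
  W6 is a collider here and neither W6 nor any of its descendants is conditioned on, so the collider stays closed — the path is blocked at W6.
Path 4: W0 → W4 ← W1 → W5
  W4 is a collider here and neither W4 nor any of its descendants is conditioned on, so the collider stays closed — the path is blocked at W4.
At least one path is unblocked, so d-separation fails.

No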